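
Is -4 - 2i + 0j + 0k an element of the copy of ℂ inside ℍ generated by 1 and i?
Yes. The quaternion -4 - 2i has j- and k-coefficients y = z = 0, so it lies in the complex subalgebra spanned by 1 and i.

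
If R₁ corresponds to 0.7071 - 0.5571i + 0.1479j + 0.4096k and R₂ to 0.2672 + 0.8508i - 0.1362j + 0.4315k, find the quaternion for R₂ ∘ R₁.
0.5063 + 0.3331i - 0.6457j + 0.4645k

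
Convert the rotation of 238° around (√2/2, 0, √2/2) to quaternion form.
-0.4848 + 0.6184i + 0.6184k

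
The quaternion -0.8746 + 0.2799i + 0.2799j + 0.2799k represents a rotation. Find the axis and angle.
axis = (√3/3, √3/3, √3/3), θ = 302°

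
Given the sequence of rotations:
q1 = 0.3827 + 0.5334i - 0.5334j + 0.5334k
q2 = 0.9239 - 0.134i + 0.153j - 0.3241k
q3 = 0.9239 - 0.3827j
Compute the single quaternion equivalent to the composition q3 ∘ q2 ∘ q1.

q2 · q1 = 0.6795 + 0.3503i - 0.5357j + 0.3586k
q3 · q2 · q1 = 0.4228 + 0.1864i - 0.755j + 0.4654k
0.4228 + 0.1864i - 0.755j + 0.4654k


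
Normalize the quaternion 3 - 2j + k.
0.8018 - 0.5345j + 0.2673k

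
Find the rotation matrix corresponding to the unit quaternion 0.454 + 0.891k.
[[-0.5878, -0.809, 0], [0.809, -0.5878, 0], [0, 0, 1]]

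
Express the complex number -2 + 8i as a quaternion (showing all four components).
-2 + 8i + 0j + 0k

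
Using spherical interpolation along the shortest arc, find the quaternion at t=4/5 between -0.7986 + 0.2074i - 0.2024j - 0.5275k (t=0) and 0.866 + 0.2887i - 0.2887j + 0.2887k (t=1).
-0.8935 - 0.1938i + 0.1949j - 0.3553k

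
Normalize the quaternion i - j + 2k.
0.4082i - 0.4082j + 0.8165k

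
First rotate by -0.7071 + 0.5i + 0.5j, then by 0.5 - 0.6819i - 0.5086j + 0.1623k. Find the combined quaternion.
0.2417 + 0.651i + 0.6908j - 0.2014k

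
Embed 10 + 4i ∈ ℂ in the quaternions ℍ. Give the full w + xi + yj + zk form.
10 + 4i + 0j + 0k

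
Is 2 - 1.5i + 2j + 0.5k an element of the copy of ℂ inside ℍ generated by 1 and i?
No. The quaternion 2 - 1.5i + 2j + 0.5k has j-coefficient y = 2 and k-coefficient z = 0.5, not both zero, so it does not lie in the complex subalgebra spanned by 1 and i.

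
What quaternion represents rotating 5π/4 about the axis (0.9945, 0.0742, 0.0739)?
-0.3827 + 0.9188i + 0.0686j + 0.0683k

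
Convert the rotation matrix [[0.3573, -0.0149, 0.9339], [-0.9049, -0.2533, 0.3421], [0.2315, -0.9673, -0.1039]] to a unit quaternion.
0.5 - 0.6547i + 0.3512j - 0.445k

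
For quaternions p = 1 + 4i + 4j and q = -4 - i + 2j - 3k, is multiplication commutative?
No: pq = -8 - 29i - 2j + 9k ≠ -8 - 5i - 26j - 15k = qp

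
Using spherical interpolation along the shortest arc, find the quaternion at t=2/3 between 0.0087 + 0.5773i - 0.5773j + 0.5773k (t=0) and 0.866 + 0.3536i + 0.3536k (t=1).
0.6605 + 0.5041i - 0.2358j + 0.5041k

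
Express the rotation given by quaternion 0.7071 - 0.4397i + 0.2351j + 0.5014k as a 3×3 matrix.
[[0.3867, -0.9158, -0.1085], [0.5023, 0.1105, 0.8576], [-0.7734, -0.3861, 0.5028]]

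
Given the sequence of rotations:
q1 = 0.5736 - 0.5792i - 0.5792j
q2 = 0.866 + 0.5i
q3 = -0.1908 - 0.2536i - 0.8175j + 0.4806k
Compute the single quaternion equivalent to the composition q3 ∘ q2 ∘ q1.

q2 · q1 = 0.7863 - 0.2148i - 0.5016j - 0.2896k
q3 · q2 · q1 = -0.4754 + 0.3194i - 0.7238j + 0.3848k
-0.4754 + 0.3194i - 0.7238j + 0.3848k


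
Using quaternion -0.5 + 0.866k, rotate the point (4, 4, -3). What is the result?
(1.464, -5.464, -3)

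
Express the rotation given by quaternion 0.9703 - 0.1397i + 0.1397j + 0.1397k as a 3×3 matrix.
[[0.9219, -0.3101, 0.2321], [0.2321, 0.9219, 0.3101], [-0.3101, -0.2321, 0.9219]]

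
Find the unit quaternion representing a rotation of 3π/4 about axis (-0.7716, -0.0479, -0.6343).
0.3827 - 0.7129i - 0.0443j - 0.586k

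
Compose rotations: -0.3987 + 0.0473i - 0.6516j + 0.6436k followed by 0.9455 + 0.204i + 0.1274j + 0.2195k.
-0.4449 + 0.1884i - 0.7878j + 0.3821k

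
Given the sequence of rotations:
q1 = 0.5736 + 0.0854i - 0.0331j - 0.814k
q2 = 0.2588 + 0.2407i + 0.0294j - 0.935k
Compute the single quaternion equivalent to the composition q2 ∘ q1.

q2 · q1 = -0.6322 + 0.1053i + 0.1244j - 0.7575k
-0.6322 + 0.1053i + 0.1244j - 0.7575k


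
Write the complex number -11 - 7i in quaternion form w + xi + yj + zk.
-11 - 7i + 0j + 0k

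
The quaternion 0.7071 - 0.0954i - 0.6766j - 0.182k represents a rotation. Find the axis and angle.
axis = (-0.1349, -0.9568, -0.2574), θ = π/2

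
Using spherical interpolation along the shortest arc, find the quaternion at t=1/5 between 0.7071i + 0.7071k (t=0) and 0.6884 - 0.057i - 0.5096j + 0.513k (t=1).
0.1789 + 0.6113i - 0.1324j + 0.7594k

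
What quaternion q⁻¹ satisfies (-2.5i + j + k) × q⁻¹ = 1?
0.303i - 0.1212j - 0.1212k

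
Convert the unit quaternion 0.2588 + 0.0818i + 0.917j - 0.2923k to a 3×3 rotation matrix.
[[-0.8527, 0.3013, 0.4268], [-0.0013, 0.8157, -0.5784], [-0.5225, -0.4937, -0.6952]]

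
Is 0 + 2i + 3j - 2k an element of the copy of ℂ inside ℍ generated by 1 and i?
No. The quaternion 2i + 3j - 2k has j-coefficient y = 3 and k-coefficient z = -2, not both zero, so it does not lie in the complex subalgebra spanned by 1 and i.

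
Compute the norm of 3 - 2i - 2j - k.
√18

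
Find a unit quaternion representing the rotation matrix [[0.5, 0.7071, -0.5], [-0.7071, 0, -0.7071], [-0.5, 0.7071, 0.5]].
0.7071 + 0.5i - 0.5k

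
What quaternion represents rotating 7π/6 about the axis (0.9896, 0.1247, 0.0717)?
-0.2588 + 0.9559i + 0.1205j + 0.0693k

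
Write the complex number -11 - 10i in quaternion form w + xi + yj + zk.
-11 - 10i + 0j + 0k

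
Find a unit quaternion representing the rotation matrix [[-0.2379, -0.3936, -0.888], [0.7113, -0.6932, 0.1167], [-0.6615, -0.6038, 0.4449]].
0.3584 - 0.5026i - 0.158j + 0.7707k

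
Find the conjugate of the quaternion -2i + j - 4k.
2i - j + 4k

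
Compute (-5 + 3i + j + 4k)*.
-5 - 3i - j - 4k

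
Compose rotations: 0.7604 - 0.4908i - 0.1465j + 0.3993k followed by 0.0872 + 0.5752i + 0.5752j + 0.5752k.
0.2032 + 0.7085i - 0.0874j + 0.6702k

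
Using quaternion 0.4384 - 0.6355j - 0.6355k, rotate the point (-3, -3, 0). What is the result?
(0.175, 1.095, -4.095)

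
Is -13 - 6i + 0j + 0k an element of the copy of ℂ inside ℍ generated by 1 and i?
Yes. The quaternion -13 - 6i has j- and k-coefficients y = z = 0, so it lies in the complex subalgebra spanned by 1 and i.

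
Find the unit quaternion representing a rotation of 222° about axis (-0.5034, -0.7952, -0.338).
-0.3584 - 0.47i - 0.7424j - 0.3156k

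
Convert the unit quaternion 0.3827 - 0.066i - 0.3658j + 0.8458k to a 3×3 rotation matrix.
[[-0.6984, -0.5991, -0.3916], [0.6957, -0.4395, -0.5683], [0.1683, -0.6693, 0.7237]]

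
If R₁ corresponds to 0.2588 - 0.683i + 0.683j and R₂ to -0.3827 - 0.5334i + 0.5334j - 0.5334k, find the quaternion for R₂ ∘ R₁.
-0.8277 + 0.4877i + 0.241j - 0.138k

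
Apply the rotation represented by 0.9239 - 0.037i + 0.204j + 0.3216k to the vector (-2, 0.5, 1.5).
(-1.195, -0.464, 2.204)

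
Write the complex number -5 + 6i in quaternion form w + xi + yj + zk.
-5 + 6i + 0j + 0k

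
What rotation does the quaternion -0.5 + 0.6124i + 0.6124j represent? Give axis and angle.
axis = (√2/2, √2/2, 0), θ = 4π/3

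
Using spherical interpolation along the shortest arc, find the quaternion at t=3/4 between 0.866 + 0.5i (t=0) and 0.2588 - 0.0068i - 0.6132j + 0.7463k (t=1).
0.5185 + 0.1636i - 0.5328j + 0.6485k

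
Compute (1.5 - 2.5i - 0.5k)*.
1.5 + 2.5i + 0.5k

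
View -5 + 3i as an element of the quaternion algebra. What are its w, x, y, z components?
-5 + 3i + 0j + 0k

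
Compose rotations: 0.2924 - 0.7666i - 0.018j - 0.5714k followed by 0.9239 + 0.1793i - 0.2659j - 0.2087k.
0.2836 - 0.5077i + 0.1681j - 0.796k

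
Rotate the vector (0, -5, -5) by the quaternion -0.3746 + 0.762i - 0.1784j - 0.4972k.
(6.342, -0.463, 3.092)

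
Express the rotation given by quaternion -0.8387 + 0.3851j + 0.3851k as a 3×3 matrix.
[[0.4068, 0.646, -0.646], [-0.646, 0.7034, 0.2966], [0.646, 0.2966, 0.7034]]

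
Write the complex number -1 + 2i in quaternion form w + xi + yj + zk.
-1 + 2i + 0j + 0k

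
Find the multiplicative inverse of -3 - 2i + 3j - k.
-0.1304 + 0.087i - 0.1304j + 0.0435k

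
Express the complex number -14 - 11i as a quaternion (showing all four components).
-14 - 11i + 0j + 0k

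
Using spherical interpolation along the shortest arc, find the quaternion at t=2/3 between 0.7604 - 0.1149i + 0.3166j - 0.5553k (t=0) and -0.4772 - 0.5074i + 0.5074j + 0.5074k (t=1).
0.6704 + 0.3371i - 0.2551j - 0.6098k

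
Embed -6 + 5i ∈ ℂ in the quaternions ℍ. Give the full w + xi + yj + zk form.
-6 + 5i + 0j + 0k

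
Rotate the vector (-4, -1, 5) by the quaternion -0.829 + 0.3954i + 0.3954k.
(-1.841, 5.526, 2.841)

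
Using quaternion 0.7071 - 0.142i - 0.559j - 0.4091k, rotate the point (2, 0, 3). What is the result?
(-1.942, 1.135, 2.818)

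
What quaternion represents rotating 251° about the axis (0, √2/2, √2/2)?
-0.5807 + 0.5757j + 0.5757k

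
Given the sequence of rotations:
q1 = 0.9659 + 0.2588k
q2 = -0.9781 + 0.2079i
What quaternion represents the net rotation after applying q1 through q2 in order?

q2 · q1 = -0.9447 + 0.2008i - 0.0538j - 0.2531k
-0.9447 + 0.2008i - 0.0538j - 0.2531k


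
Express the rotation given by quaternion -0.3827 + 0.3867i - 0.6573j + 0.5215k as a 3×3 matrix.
[[-0.408, -0.1092, 0.9064], [-0.9075, 0.157, -0.3896], [-0.0998, -0.9815, -0.1632]]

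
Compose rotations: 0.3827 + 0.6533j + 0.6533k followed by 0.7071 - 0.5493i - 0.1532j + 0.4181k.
0.0975 - 0.5834i + 0.7622j + 0.2631k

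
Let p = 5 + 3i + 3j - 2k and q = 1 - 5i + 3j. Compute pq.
11 - 16i + 28j + 22k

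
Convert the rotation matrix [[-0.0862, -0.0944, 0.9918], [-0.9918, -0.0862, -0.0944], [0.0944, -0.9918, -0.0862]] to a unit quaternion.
-0.4305 + 0.5211i - 0.5211j + 0.5211k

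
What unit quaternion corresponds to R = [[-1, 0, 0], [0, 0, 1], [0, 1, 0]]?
0.7071j + 0.7071k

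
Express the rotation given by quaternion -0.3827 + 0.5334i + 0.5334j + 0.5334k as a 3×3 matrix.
[[-0.1381, 0.9773, 0.1608], [0.1608, -0.1381, 0.9773], [0.9773, 0.1608, -0.1381]]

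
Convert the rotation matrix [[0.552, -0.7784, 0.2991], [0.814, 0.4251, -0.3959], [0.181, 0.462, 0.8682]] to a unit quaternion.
0.8434 + 0.2543i + 0.035j + 0.472k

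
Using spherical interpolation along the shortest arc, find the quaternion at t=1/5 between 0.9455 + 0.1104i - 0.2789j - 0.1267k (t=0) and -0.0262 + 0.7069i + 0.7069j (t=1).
0.876 - 0.0996i - 0.4572j - 0.1164k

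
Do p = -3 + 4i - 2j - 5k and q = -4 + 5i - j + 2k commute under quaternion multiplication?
No: pq = -40i - 22j + 20k ≠ -22i + 44j + 8k = qp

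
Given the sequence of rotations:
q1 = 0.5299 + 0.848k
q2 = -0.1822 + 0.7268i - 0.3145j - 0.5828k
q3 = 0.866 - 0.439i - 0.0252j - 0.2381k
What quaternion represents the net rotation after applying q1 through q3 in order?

q2 · q1 = 0.3977 + 0.1184i - 0.783j - 0.4633k
q3 · q2 · q1 = 0.2663 - 0.2468i - 0.9197j - 0.1492k
0.2663 - 0.2468i - 0.9197j - 0.1492k


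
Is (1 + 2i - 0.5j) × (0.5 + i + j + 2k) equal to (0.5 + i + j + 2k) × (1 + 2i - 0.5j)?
No: pq = -1 + i - 3.25j + 4.5k ≠ -1 + 3i + 4.75j - 0.5k = qp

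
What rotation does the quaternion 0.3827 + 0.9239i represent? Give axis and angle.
axis = (1, 0, 0), θ = 3π/4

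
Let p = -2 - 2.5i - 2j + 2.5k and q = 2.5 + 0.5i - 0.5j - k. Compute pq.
-2.25 - 4i - 5.25j + 10.5k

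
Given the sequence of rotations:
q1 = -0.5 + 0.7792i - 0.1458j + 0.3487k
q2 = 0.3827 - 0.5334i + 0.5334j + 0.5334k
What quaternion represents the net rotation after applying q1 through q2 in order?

q2 · q1 = 0.116 + 0.8287i + 0.2791j - 0.4711k
0.116 + 0.8287i + 0.2791j - 0.4711k


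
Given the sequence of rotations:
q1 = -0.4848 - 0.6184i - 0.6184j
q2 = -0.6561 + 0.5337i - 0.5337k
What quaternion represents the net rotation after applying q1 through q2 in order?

q2 · q1 = 0.6481 - 0.183i + 0.7358j - 0.0713k
0.6481 - 0.183i + 0.7358j - 0.0713k


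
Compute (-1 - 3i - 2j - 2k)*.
-1 + 3i + 2j + 2k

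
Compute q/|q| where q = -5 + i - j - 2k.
-0.898 + 0.1796i - 0.1796j - 0.3592k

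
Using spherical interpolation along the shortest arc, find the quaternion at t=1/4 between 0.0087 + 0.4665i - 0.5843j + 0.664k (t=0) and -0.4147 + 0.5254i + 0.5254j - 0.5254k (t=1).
0.1357 + 0.2249i - 0.6484j + 0.7146k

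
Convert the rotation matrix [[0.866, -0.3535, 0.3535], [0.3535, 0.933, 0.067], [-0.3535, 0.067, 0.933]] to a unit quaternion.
0.9659 + 0.183j + 0.183k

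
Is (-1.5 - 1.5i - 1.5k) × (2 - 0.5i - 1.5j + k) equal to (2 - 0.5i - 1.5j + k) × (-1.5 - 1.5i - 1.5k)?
No: pq = -2.25 - 4.5i + 4.5j - 2.25k ≠ -2.25 - 6.75k = qp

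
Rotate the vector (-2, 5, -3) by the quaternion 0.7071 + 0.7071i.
(-2, 3, 5)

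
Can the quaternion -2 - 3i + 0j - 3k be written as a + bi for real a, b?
No. The quaternion -2 - 3i - 3k has j-coefficient y = 0 and k-coefficient z = -3, not both zero, so it does not lie in the complex subalgebra spanned by 1 and i.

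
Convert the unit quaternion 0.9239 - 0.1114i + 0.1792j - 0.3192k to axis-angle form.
axis = (-0.2911, 0.4683, -0.8342), θ = π/4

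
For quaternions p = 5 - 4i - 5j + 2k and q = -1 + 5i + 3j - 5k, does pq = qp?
No: pq = 40 + 48i + 10j - 14k ≠ 40 + 10i + 30j - 40k = qp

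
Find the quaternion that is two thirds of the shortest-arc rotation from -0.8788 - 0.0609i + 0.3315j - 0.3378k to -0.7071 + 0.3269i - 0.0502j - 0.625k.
-0.8028 + 0.2052i + 0.0829j - 0.5537k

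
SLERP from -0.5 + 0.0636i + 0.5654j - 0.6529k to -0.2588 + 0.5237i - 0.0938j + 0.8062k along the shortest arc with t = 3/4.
0.0602 - 0.4153i + 0.2529j - 0.8717k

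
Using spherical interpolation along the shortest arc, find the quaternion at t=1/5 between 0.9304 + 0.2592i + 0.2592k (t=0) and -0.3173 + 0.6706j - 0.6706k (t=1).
0.8797 + 0.2236i - 0.1631j + 0.3867k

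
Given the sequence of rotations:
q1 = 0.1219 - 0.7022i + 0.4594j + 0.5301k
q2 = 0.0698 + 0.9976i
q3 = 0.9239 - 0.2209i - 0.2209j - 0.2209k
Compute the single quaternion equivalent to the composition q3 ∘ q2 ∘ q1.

q2 · q1 = 0.709 + 0.0726i - 0.4968j + 0.4953k
q3 · q2 · q1 = 0.6708 - 0.3087i - 0.5222j + 0.4268k
0.6708 - 0.3087i - 0.5222j + 0.4268k


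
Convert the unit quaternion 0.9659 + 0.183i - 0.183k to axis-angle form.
axis = (√2/2, 0, -√2/2), θ = π/6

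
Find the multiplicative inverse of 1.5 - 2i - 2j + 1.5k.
0.12 + 0.16i + 0.16j - 0.12k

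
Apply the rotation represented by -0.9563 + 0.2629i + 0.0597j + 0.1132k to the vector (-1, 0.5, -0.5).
(-0.816, 0.345, -0.846)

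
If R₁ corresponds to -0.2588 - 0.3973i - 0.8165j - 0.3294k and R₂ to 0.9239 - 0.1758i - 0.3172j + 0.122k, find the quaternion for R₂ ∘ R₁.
-0.5278 - 0.1175i - 0.7787j - 0.3184k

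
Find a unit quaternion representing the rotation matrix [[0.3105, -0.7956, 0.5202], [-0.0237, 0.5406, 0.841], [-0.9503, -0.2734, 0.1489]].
0.7071 - 0.394i + 0.5199j + 0.2729k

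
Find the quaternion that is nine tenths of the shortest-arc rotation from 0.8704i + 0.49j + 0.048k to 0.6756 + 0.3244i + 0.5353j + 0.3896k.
0.6277 + 0.4037i + 0.5549j + 0.3676k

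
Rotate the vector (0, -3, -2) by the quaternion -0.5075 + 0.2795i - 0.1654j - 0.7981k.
(3.264, 0.195, -1.519)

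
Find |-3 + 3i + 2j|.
√22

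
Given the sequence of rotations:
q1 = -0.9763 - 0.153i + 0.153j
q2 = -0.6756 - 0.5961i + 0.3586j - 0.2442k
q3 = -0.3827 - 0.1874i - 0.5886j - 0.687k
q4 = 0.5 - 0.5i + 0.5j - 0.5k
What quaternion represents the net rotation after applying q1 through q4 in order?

q2 · q1 = 0.5135 + 0.7227i - 0.4161j + 0.2021k
q3 · q2 · q1 = -0.1672 - 0.7776i - 0.6016j + 0.0732k
q4 · q3 · q2 · q1 = -0.135 - 0.5694i + 0.041j + 0.8098k
-0.135 - 0.5694i + 0.041j + 0.8098k


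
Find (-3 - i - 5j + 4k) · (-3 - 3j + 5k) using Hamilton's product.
-26 - 10i + 29j - 24k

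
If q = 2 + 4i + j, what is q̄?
2 - 4i - j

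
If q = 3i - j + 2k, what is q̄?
-3i + j - 2k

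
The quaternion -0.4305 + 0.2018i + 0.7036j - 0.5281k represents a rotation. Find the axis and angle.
axis = (0.2236, 0.7795, -0.5851), θ = 231°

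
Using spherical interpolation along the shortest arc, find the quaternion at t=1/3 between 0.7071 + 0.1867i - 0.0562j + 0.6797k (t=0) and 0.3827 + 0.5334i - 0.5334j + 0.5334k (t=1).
0.6315 + 0.322i - 0.2308j + 0.6665k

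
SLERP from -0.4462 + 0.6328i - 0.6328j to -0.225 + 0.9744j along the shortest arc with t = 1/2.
-0.127 + 0.3634i - 0.9229j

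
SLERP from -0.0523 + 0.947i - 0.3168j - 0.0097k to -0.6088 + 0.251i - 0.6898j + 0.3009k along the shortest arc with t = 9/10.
-0.5758 + 0.3498i - 0.6837j + 0.2803k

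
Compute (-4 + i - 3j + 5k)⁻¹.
-0.0784 - 0.0196i + 0.0588j - 0.098k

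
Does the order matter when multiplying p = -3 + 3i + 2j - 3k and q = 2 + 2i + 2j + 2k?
Yes: pq = -10 + 10i - 14j - 10k ≠ -10 - 10i + 10j - 14k = qp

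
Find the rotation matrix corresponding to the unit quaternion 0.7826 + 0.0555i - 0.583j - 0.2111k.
[[0.2311, 0.2657, -0.9359], [-0.3951, 0.9047, 0.1593], [0.8891, 0.333, 0.3141]]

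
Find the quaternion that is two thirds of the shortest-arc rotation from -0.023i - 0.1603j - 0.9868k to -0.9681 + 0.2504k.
0.7705 - 0.0101i - 0.0705j - 0.6334k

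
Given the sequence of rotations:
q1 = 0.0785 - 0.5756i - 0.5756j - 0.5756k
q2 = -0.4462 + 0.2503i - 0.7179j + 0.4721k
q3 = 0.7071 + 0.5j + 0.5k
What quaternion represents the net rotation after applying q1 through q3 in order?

q2 · q1 = -0.0324 + 0.9614i + 0.0728j - 0.2634k
q3 · q2 · q1 = 0.0724 + 0.5117i + 0.516j - 0.6832k
0.0724 + 0.5117i + 0.516j - 0.6832k


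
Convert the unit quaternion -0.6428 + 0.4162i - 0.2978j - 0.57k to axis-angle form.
axis = (0.5433, -0.3888, -0.7441), θ = 260°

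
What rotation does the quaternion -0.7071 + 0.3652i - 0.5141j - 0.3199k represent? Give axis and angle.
axis = (0.5165, -0.727, -0.4524), θ = 3π/2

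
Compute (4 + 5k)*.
4 - 5k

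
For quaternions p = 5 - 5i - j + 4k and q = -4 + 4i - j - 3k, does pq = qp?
No: pq = 11 + 47i - 22k ≠ 11 + 33i - 2j - 40k = qp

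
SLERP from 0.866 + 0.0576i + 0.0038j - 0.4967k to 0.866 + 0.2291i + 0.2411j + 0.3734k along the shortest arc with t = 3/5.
0.9703 + 0.1784i + 0.1618j + 0.0212k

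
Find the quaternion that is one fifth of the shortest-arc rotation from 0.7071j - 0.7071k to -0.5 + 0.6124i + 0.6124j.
-0.1235 + 0.1513i + 0.765j - 0.6137k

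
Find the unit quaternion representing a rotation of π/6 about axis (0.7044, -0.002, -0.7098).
0.9659 + 0.1823i - 0.0005j - 0.1837k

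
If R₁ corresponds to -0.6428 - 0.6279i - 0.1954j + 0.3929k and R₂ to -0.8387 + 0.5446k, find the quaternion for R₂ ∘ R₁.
0.3251 + 0.633i - 0.1781j - 0.6796k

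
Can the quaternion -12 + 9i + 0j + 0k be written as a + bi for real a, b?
Yes. The quaternion -12 + 9i has j- and k-coefficients y = z = 0, so it lies in the complex subalgebra spanned by 1 and i.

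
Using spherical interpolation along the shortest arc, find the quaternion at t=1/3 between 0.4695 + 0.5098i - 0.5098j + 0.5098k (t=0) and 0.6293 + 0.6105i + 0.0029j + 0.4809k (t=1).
0.5418 + 0.5629i - 0.3488j + 0.5177k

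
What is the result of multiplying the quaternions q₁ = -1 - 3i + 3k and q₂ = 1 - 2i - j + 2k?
-13 + 2i + j + 4k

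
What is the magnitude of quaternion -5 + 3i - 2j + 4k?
√54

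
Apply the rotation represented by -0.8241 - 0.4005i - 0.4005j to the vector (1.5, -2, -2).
(-0.943, 0.443, -3.027)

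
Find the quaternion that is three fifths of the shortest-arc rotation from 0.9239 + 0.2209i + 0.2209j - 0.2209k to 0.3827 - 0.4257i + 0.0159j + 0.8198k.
0.8192 - 0.2085i + 0.1368j + 0.5165k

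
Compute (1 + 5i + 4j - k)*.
1 - 5i - 4j + k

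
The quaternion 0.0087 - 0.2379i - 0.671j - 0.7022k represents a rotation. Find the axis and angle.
axis = (-0.2379, -0.671, -0.7022), θ = 179°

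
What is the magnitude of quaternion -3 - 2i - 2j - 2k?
√21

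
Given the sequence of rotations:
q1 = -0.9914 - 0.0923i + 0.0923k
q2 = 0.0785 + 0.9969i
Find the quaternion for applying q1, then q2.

q2 · q1 = 0.0142 - 0.9956i - 0.092j + 0.0072k
0.0142 - 0.9956i - 0.092j + 0.0072k


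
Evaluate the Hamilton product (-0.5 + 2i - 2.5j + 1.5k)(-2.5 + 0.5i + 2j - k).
6.75 - 5.75i + 8j + 2k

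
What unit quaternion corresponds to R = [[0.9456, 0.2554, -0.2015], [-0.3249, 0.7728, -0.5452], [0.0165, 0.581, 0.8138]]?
0.9397 + 0.2996i - 0.058j - 0.1544k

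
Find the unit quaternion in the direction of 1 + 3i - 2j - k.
0.2582 + 0.7746i - 0.5164j - 0.2582k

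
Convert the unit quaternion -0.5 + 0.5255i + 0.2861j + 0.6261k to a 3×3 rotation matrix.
[[0.0523, 0.9268, 0.3719], [-0.3254, -0.3363, 0.8838], [0.9441, -0.1672, 0.284]]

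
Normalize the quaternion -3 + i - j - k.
-0.866 + 0.2887i - 0.2887j - 0.2887k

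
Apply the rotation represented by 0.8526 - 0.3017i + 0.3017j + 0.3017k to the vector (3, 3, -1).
(-0.514, 2.208, -3.723)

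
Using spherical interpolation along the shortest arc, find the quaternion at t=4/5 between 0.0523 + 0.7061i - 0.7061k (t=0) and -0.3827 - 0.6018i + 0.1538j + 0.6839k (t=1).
0.3196 + 0.6303i - 0.1241j - 0.6966k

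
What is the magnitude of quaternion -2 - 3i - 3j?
√22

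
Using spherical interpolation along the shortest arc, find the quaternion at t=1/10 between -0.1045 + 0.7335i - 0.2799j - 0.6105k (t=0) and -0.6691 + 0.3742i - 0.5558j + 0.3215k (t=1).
-0.1879 + 0.7477i - 0.3399j - 0.5387k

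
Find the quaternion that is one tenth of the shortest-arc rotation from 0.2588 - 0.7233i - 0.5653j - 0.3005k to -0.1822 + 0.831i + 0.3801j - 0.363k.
0.2567 - 0.7526i - 0.5588j - 0.2355k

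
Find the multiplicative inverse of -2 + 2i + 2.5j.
-0.1404 - 0.1404i - 0.1754j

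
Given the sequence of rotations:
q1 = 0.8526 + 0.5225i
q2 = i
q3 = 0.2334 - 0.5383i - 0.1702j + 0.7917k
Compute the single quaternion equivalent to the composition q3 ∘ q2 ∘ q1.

q2 · q1 = -0.5225 + 0.8526i
q3 · q2 · q1 = 0.337 + 0.4803i + 0.7639j - 0.2686k
0.337 + 0.4803i + 0.7639j - 0.2686k


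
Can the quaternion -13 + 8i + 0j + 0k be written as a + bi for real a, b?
Yes. The quaternion -13 + 8i has j- and k-coefficients y = z = 0, so it lies in the complex subalgebra spanned by 1 and i.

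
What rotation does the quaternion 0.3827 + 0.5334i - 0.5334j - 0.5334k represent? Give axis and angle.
axis = (√3/3, -√3/3, -√3/3), θ = 3π/4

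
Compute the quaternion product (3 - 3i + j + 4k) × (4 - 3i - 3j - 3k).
18 - 12i - 26j + 19k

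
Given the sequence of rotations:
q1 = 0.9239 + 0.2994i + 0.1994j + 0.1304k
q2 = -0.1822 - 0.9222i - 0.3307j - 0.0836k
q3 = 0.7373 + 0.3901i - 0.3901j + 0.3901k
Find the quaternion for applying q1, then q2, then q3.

q2 · q1 = 0.1846 - 0.933i - 0.2466j - 0.1859k
q3 · q2 · q1 = 0.4764 - 0.4472i - 0.5453j - 0.5252k
0.4764 - 0.4472i - 0.5453j - 0.5252k


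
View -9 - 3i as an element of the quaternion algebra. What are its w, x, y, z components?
-9 - 3i + 0j + 0k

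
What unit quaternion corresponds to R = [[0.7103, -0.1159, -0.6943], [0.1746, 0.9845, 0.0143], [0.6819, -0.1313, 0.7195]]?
0.9239 - 0.0394i - 0.3724j + 0.0786k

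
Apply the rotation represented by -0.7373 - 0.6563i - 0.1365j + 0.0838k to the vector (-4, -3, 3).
(-4.429, -3.568, -1.286)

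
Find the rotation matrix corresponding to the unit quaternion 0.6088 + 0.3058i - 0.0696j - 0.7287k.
[[-0.0717, 0.8447, -0.5304], [-0.9298, -0.249, -0.2709], [-0.3609, 0.4738, 0.8033]]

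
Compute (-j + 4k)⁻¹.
0.0588j - 0.2353k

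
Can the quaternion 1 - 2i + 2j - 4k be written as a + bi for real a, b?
No. The quaternion 1 - 2i + 2j - 4k has j-coefficient y = 2 and k-coefficient z = -4, not both zero, so it does not lie in the complex subalgebra spanned by 1 and i.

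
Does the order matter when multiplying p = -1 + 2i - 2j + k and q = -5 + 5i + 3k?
Yes: pq = -8 - 21i + 9j + 2k ≠ -8 - 9i + 11j - 18k = qp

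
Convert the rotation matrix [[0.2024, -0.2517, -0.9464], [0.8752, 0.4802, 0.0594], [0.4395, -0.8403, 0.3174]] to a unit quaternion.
0.7071 - 0.3181i - 0.49j + 0.3984k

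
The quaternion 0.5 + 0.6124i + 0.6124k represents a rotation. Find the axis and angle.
axis = (√2/2, 0, √2/2), θ = 2π/3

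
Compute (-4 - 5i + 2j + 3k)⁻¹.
-0.0741 + 0.0926i - 0.037j - 0.0556k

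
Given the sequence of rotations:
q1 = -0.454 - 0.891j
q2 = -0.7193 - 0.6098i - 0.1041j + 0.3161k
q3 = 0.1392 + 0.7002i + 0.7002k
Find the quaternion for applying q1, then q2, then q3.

q2 · q1 = 0.2338 + 0.5585i + 0.6882j + 0.3998k
q3 · q2 · q1 = -0.6385 - 0.2404i + 0.2069j + 0.7012k
-0.6385 - 0.2404i + 0.2069j + 0.7012k


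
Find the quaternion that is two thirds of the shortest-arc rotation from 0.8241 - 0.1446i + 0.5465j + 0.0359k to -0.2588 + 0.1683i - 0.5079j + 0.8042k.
0.52 - 0.1828i + 0.5953j - 0.5847k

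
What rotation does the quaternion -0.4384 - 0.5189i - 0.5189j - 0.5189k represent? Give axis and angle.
axis = (-√3/3, -√3/3, -√3/3), θ = 232°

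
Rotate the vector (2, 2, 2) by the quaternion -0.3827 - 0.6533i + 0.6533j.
(-2.414, -2.414, 0.586)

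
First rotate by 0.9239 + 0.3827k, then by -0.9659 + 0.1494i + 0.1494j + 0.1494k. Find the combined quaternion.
-0.9496 + 0.1952i + 0.0809j - 0.2316k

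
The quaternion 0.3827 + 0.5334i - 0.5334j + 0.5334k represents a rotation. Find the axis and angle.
axis = (√3/3, -√3/3, √3/3), θ = 3π/4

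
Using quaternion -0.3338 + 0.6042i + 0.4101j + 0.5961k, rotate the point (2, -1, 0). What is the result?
(-0.988, 0.636, 1.903)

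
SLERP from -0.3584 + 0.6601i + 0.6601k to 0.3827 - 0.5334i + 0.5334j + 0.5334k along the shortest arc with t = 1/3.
-0.4731 + 0.7918i - 0.2476j + 0.2966k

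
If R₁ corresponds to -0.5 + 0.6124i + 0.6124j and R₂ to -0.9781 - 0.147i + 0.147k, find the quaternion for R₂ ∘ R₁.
0.5791 - 0.6155i - 0.509j - 0.1635k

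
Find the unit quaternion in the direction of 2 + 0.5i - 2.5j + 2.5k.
0.4887 + 0.1222i - 0.6108j + 0.6108k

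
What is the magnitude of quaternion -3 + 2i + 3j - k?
√23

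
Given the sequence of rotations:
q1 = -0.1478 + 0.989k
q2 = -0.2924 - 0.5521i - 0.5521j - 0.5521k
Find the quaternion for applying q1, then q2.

q2 · q1 = 0.5892 - 0.4644i + 0.6276j - 0.2076k
0.5892 - 0.4644i + 0.6276j - 0.2076k


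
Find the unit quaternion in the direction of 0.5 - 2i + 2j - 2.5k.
0.1313 - 0.5252i + 0.5252j - 0.6565k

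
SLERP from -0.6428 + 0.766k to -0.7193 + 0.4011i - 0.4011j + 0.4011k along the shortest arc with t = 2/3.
-0.7322 + 0.2798i - 0.2798j + 0.5543k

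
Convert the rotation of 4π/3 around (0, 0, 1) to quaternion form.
-0.5 + 0.866k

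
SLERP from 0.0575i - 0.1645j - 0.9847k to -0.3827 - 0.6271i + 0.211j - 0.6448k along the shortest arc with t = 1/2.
-0.2164 - 0.322i + 0.0263j - 0.9213k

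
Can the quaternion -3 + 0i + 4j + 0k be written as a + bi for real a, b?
No. The quaternion -3 + 4j has j-coefficient y = 4 and k-coefficient z = 0, not both zero, so it does not lie in the complex subalgebra spanned by 1 and i.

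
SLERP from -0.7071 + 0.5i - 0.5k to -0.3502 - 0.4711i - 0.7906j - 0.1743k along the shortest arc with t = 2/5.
-0.7444 + 0.1254i - 0.4411j - 0.4854k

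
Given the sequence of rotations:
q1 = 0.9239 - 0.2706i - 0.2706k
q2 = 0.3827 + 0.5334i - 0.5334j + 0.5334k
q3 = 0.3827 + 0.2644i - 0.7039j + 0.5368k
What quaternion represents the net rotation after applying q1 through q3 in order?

q2 · q1 = 0.6423 + 0.5336i - 0.4928j + 0.2449k
q3 · q2 · q1 = -0.3736 + 0.4662i - 0.419j + 0.6838k
-0.3736 + 0.4662i - 0.419j + 0.6838k


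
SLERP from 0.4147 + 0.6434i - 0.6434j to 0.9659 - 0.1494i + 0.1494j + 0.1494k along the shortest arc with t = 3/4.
0.9834 + 0.0893i - 0.0893j + 0.1302k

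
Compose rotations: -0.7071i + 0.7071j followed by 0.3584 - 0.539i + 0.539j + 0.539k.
-0.7623 - 0.6346i - 0.1277j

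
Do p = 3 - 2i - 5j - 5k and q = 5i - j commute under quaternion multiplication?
No: pq = 5 + 10i - 28j + 27k ≠ 5 + 20i + 22j - 27k = qp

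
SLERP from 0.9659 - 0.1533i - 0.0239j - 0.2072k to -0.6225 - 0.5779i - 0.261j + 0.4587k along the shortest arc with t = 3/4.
0.7757 + 0.4187i + 0.2021j - 0.4268k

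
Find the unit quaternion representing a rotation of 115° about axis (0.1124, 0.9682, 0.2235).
0.5373 + 0.0948i + 0.8166j + 0.1885k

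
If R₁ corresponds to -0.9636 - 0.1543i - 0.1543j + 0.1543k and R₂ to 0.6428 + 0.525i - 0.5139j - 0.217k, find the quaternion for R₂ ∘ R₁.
-0.5842 - 0.7179i + 0.3485j + 0.148k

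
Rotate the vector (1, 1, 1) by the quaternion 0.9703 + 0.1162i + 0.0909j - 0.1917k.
(1.435, 0.288, 0.926)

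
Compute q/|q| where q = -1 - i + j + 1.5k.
-0.4364 - 0.4364i + 0.4364j + 0.6547k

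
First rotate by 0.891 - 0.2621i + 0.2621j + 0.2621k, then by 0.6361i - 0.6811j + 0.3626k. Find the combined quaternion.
0.2502 + 0.2932i - 0.8686j + 0.3113k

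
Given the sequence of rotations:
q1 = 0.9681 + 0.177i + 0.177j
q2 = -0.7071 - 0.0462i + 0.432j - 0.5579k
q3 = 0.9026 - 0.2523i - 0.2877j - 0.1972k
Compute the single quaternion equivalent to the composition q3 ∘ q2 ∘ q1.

q2 · q1 = -0.7528 - 0.0711i + 0.1943j - 0.6247k
q3 · q2 · q1 = -0.7647 + 0.3438i + 0.2484j - 0.4849k
-0.7647 + 0.3438i + 0.2484j - 0.4849k


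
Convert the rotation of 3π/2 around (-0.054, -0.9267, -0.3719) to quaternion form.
-0.7071 - 0.0382i - 0.6553j - 0.263k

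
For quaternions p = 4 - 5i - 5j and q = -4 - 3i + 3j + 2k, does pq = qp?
No: pq = -16 - 2i + 42j - 22k ≠ -16 + 18i + 22j + 38k = qp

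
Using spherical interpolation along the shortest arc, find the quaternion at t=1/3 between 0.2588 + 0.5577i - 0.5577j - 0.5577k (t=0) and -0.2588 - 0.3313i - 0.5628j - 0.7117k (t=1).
0.0902 + 0.2853i - 0.6442j - 0.7039k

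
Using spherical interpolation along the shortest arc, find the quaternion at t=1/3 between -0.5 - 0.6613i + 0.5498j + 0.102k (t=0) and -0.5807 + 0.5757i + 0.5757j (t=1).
-0.6585 - 0.274i + 0.6962j + 0.0817k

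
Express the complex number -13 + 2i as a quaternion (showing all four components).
-13 + 2i + 0j + 0k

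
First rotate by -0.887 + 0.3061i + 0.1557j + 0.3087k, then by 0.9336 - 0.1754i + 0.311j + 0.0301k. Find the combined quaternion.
-0.8321 + 0.5327i - 0.0671j + 0.139k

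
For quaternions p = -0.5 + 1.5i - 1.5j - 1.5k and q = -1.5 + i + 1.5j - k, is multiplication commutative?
No: pq = i + 1.5j + 6.5k ≠ -6.5i + 1.5j - k = qp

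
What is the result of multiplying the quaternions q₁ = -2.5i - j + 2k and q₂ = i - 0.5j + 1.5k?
-1 - 0.5i + 5.75j + 2.25k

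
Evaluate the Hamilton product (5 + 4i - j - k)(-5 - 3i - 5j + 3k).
-15 - 43i - 29j - 3k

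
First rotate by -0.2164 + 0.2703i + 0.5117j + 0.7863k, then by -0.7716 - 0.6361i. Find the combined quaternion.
0.3389 - 0.0709i + 0.1053j - 0.9322k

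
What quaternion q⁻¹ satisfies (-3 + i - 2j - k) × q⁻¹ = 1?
-0.2 - 0.0667i + 0.1333j + 0.0667k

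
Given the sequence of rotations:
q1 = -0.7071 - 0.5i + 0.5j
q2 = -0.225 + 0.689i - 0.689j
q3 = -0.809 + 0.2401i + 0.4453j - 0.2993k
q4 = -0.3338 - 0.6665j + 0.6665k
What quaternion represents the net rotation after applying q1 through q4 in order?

q2 · q1 = 0.8481 - 0.3747i + 0.3747j
q3 · q2 · q1 = -0.763 + 0.6189i + 0.1867j + 0.003k
q4 · q3 · q2 · q1 = 0.3771 - 0.333i + 0.8587j - 0.097k
0.3771 - 0.333i + 0.8587j - 0.097k


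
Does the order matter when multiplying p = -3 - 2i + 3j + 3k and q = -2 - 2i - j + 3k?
Yes: pq = -4 + 22i - 3j - 7k ≠ -4 - 2i - 3j - 23k = qp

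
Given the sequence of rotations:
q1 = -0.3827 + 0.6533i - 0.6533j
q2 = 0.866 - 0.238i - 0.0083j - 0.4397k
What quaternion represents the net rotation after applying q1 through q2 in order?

q2 · q1 = -0.1814 + 0.3696i - 0.8498j + 0.3292k
-0.1814 + 0.3696i - 0.8498j + 0.3292k


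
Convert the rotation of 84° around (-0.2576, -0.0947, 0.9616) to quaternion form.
0.7431 - 0.1724i - 0.0634j + 0.6434k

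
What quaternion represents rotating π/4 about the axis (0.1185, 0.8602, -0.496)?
0.9239 + 0.0453i + 0.3292j - 0.1898k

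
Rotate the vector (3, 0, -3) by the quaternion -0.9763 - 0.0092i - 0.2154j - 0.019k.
(1.457, 0.153, -3.982)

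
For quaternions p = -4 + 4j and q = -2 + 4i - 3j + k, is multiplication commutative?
No: pq = 20 - 12i + 4j - 20k ≠ 20 - 20i + 4j + 12k = qp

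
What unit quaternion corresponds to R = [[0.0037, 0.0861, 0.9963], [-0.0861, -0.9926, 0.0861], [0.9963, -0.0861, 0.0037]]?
-0.061 + 0.7058i + 0.7058k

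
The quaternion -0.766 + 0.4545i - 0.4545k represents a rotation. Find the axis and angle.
axis = (√2/2, 0, -√2/2), θ = 280°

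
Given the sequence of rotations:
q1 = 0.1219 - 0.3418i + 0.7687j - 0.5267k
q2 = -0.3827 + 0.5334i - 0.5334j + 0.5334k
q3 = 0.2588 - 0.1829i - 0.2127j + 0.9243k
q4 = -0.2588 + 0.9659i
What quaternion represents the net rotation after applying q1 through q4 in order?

q2 · q1 = 0.8266 + 0.0667i - 0.2606j + 0.4943k
q3 · q2 · q1 = -0.2862 + 0.0018i - 0.0912j + 0.9538k
q4 · q3 · q2 · q1 = 0.0723 - 0.2769i - 0.8977j - 0.3349k
0.0723 - 0.2769i - 0.8977j - 0.3349k


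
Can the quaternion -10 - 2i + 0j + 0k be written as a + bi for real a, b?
Yes. The quaternion -10 - 2i has j- and k-coefficients y = z = 0, so it lies in the complex subalgebra spanned by 1 and i.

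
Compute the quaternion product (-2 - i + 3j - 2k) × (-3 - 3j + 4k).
23 + 9i + j + k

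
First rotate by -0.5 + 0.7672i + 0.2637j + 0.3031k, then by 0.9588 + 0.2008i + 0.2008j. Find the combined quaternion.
-0.6864 + 0.6961i + 0.0916j + 0.1895k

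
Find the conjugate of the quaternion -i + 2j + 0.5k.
i - 2j - 0.5k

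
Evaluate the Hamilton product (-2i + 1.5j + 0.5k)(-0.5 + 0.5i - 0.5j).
1.75 + 1.25i - 0.5j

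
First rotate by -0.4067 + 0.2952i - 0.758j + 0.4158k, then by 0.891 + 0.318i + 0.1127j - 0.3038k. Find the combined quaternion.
-0.2445 - 0.0497i - 0.9431j + 0.2197k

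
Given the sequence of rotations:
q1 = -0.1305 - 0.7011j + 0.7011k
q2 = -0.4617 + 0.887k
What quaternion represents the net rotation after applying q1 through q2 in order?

q2 · q1 = -0.5616 + 0.6219i + 0.3237j - 0.4395k
-0.5616 + 0.6219i + 0.3237j - 0.4395k


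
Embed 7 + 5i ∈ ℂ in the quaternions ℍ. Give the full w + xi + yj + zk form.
7 + 5i + 0j + 0k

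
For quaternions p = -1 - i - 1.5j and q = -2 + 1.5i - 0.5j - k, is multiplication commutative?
No: pq = 2.75 + 2i + 2.5j + 3.75k ≠ 2.75 - i + 4.5j - 1.75k = qp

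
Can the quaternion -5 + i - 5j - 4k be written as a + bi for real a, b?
No. The quaternion -5 + i - 5j - 4k has j-coefficient y = -5 and k-coefficient z = -4, not both zero, so it does not lie in the complex subalgebra spanned by 1 and i.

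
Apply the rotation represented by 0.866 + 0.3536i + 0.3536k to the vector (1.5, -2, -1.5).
(1.975, 0.838, -1.975)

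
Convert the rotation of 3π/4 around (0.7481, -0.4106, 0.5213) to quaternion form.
0.3827 + 0.6912i - 0.3793j + 0.4816k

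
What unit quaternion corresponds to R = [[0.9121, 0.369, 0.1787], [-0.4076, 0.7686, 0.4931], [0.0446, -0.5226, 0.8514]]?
0.9397 - 0.2702i + 0.0357j - 0.2066k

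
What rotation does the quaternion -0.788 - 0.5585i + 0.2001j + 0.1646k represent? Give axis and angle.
axis = (-0.9071, 0.325, 0.2673), θ = 284°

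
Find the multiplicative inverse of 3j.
-0.3333j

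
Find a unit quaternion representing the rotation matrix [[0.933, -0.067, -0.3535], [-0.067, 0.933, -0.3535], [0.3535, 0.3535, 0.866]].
0.9659 + 0.183i - 0.183j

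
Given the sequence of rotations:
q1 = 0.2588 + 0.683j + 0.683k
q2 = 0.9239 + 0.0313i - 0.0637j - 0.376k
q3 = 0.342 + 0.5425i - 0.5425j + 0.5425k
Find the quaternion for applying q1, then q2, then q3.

q2 · q1 = 0.5394 + 0.2214i + 0.5932j + 0.5551k
q3 · q2 · q1 = 0.085 - 0.2546i - 0.2708j + 0.9244k
0.085 - 0.2546i - 0.2708j + 0.9244k


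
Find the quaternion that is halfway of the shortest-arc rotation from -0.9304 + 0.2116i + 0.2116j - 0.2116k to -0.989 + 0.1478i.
-0.9716 + 0.1819i + 0.1071j - 0.1071k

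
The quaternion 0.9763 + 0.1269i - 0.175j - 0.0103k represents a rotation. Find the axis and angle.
axis = (0.5864, -0.8086, -0.0476), θ = 25°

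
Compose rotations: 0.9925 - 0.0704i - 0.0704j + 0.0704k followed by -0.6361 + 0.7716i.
-0.577 + 0.8106i - 0.0095j - 0.0991k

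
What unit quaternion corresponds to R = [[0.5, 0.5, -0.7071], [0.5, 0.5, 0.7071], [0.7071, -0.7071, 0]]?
0.7071 - 0.5i - 0.5j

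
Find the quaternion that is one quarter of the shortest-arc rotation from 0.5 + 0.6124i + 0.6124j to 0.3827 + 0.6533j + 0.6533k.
0.5114 + 0.4913i + 0.6795j + 0.1882k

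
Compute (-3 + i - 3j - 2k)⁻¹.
-0.1304 - 0.0435i + 0.1304j + 0.087k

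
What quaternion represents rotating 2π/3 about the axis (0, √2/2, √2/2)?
0.5 + 0.6124j + 0.6124k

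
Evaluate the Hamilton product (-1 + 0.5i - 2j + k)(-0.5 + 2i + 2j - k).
4.5 - 2.25i + 1.5j + 5.5k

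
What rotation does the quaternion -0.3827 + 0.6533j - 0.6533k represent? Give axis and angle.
axis = (0, √2/2, -√2/2), θ = 5π/4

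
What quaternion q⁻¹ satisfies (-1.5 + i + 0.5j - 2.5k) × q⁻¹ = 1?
-0.1538 - 0.1026i - 0.0513j + 0.2564k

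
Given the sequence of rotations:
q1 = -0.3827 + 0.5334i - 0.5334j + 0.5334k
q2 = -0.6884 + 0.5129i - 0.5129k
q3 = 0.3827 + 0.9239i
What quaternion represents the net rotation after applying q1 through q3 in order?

q2 · q1 = 0.2635 - 0.8371i - 0.18j - 0.4445k
q3 · q2 · q1 = 0.8742 - 0.0769i + 0.3418j - 0.3364k
0.8742 - 0.0769i + 0.3418j - 0.3364k


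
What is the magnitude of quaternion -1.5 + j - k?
2.062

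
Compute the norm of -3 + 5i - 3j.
√43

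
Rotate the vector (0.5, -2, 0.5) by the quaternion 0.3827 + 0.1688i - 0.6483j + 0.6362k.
(0.946, -0.61, 1.798)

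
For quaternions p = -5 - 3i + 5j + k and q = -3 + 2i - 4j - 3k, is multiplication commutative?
No: pq = 44 - 12i - 2j + 14k ≠ 44 + 10i + 12j + 10k = qp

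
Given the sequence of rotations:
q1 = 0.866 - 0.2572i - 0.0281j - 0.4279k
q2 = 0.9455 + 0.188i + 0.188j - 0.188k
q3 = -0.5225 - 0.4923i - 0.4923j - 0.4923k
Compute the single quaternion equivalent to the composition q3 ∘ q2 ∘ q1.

q2 · q1 = 0.792 - 0.1661i + 0.265j - 0.5243k
q3 · q2 · q1 = -0.6232 + 0.0855i - 0.7047j - 0.3282k
-0.6232 + 0.0855i - 0.7047j - 0.3282k


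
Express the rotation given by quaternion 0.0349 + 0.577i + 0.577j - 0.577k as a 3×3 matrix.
[[-0.3317, 0.7061, -0.6256], [0.6256, -0.3317, -0.7061], [-0.7061, -0.6256, -0.3317]]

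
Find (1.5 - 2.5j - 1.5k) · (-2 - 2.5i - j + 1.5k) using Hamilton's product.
-3.25 - 9i + 7.25j - k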